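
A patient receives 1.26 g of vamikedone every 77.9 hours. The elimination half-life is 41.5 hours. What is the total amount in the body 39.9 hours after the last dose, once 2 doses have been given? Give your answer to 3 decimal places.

0.823 g

The 2 doses were given 117.8, 39.9 hours ago.
Total = 1.26·(1/2)^(117.8/41.5) + 1.26·(1/2)^(39.9/41.5)
      = 0.17615 + 0.64706 ≈ 0.82321 g.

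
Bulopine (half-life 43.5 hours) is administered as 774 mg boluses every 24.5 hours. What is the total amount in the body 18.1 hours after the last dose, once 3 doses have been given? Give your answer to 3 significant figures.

The 3 doses were given 67.1, 42.6, 18.1 hours ago.
Total = 774·(1/2)^(67.1/43.5) + 774·(1/2)^(42.6/43.5) + 774·(1/2)^(18.1/43.5)
      = 265.7 + 392.59 + 580.08 ≈ 1238.4 mg.

1240 mg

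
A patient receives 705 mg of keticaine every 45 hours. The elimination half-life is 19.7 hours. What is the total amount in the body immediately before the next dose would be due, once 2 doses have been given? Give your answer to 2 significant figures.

The 2 doses were given 90, 45 hours ago.
Total = 705·(1/2)^(90/19.7) + 705·(1/2)^(45/19.7)
      = 29.712 + 144.73 ≈ 174.44 mg.

170 mg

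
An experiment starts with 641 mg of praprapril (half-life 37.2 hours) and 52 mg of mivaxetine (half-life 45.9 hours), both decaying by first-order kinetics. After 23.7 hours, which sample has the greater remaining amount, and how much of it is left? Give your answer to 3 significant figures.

praprapril: 641 × (1/2)^0.6371 ≈ 412.17 mg.
mivaxetine: 52 × (1/2)^0.51634 ≈ 36.355 mg.
Praprapril has more remaining, at ≈ 412.17 mg.

praprapril, 412 mg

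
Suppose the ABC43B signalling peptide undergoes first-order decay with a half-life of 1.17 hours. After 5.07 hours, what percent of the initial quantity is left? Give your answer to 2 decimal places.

4.96%

n = 5.07/1.17 ≈ 4.3333 half-lives.
Fraction remaining = (1/2)^4.3333 ≈ 0.049606, i.e. 4.9606%.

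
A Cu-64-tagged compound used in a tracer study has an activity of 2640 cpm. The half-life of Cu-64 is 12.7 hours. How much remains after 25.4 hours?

Elapsed time is 2 half-lives (25.4/12.7).
Each half-life halves the amount: 2640 × (1/2)^2 = 2640/4 = 660 cpm.

660 cpm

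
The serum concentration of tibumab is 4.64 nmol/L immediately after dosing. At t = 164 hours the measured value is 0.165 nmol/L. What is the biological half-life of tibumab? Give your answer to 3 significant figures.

A/A₀ = 0.165/4.64 ≈ 0.03556.
n = log₂(28.121) ≈ 4.8136 half-lives elapsed in 164 hours.
t½ = 164/4.8136 ≈ 34.07 hours.

34.1 hours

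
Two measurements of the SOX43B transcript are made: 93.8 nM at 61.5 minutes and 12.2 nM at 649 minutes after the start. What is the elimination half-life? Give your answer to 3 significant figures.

200 minutes

Over Δt = 649 − 61.5 = 587.5 minutes, the level fell by a factor of 93.8/12.2 ≈ 7.6885.
n = log₂(7.6885) ≈ 2.9427 half-lives, so t½ = 587.5/2.9427 ≈ 199.65 minutes.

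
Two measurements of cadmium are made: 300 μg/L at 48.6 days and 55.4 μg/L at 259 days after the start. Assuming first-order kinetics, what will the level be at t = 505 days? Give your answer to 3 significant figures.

Over Δt = 259 − 48.6 = 210.4 days, the level fell by a factor of 300/55.4 ≈ 5.4152.
n = log₂(5.4152) ≈ 2.437 half-lives, so t½ = 210.4/2.437 ≈ 86.335 days.
From t = 259 to t = 505: 55.4 × (1/2)^((505−259)/86.335) ≈ 7.6872 μg/L.

7.69 μg/L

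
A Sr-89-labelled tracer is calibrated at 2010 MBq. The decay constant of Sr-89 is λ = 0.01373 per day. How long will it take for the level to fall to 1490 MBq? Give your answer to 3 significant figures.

21.8 days

t½ = ln 2 / λ = 0.69315 / 0.01373 ≈ 50.484 days.
Fraction remaining = 1490/2010 ≈ 0.74129.
n = log₂(2010/1490) = ln(1.349)/ln 2 ≈ 0.43188 half-lives.
t = n × t½ = 0.43188 × 50.484 ≈ 21.803 days.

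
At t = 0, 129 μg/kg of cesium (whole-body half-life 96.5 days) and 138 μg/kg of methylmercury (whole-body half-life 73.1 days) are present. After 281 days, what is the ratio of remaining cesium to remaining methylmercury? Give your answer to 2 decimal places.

1.78

cesium: 129 × (1/2)^(281/96.5) = 129 × (1/2)^2.9119 ≈ 17.14 μg/kg.
methylmercury: 138 × (1/2)^(281/73.1) = 138 × (1/2)^3.844 ≈ 9.6096 μg/kg.
Ratio ≈ 17.14 / 9.6096 ≈ 1.7837.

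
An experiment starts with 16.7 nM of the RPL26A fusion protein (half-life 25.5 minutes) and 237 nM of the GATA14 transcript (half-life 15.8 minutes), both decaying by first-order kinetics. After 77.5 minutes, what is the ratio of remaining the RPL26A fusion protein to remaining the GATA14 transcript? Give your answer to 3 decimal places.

0.257

RPL26A fusion protein: 16.7 × (1/2)^(77.5/25.5) = 16.7 × (1/2)^3.0392 ≈ 2.0315 nM.
GATA14 transcript: 237 × (1/2)^(77.5/15.8) = 237 × (1/2)^4.9051 ≈ 7.91 nM.
Ratio ≈ 2.0315 / 7.91 ≈ 0.25683.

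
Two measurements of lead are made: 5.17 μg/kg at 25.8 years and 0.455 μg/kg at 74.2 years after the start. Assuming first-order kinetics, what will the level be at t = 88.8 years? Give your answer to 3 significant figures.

0.219 μg/kg

Over Δt = 74.2 − 25.8 = 48.4 years, the level fell by a factor of 5.17/0.455 ≈ 11.363.
n = log₂(11.363) ≈ 3.5062 half-lives, so t½ = 48.4/3.5062 ≈ 13.804 years.
From t = 74.2 to t = 88.8: 0.455 × (1/2)^((88.8−74.2)/13.804) ≈ 0.21859 μg/kg.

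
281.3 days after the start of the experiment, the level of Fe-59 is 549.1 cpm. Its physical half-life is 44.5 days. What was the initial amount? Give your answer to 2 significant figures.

Number of half-lives elapsed: n = 281.3/44.5 ≈ 6.3213.
A₀ = A × 2^n = 549.1 × 2^6.3213 = 549.1 × 79.968 ≈ 43910 cpm.

44000 cpm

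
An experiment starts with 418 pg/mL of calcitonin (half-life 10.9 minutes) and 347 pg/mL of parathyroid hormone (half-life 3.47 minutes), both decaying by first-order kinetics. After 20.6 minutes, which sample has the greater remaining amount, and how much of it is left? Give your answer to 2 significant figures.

calcitonin: 418 × (1/2)^1.8899 ≈ 112.79 pg/mL.
parathyroid hormone: 347 × (1/2)^5.9366 ≈ 5.6655 pg/mL.
Calcitonin has more remaining, at ≈ 112.79 pg/mL.

calcitonin, 110 pg/mL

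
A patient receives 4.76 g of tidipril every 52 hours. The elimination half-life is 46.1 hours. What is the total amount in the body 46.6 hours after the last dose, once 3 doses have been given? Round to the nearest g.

4 g

The 3 doses were given 150.6, 98.6, 46.6 hours ago.
Total = 4.76·(1/2)^(150.6/46.1) + 4.76·(1/2)^(98.6/46.1) + 4.76·(1/2)^(46.6/46.1)
      = 0.49454 + 1.0808 + 2.3622 ≈ 3.9375 g.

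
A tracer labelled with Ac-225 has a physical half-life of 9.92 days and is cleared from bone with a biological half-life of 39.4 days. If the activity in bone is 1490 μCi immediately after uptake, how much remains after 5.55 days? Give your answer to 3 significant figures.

917 μCi

1/t_eff = 1/t_phys + 1/t_biol = 1/9.92 + 1/39.4 = 0.12619 per day.
t_eff = 9.92 × 39.4 / (9.92 + 39.4) ≈ 7.9247 days.
Remaining = 1490 × (1/2)^(5.55/7.9247) = 1490 × (1/2)^0.70034 ≈ 916.99 μCi.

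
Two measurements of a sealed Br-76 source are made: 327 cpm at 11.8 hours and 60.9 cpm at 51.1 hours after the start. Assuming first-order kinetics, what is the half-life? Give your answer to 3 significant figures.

16.2 hours

Over Δt = 51.1 − 11.8 = 39.3 hours, the level fell by a factor of 327/60.9 ≈ 5.3695.
n = log₂(5.3695) ≈ 2.4248 half-lives, so t½ = 39.3/2.4248 ≈ 16.208 hours.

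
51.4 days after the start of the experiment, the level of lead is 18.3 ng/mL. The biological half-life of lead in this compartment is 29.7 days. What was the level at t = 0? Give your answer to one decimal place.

Number of half-lives elapsed: n = 51.4/29.7 ≈ 1.7306.
A₀ = A × 2^n = 18.3 × 2^1.7306 = 18.3 × 3.3187 ≈ 60.733 ng/mL.

60.7 ng/mL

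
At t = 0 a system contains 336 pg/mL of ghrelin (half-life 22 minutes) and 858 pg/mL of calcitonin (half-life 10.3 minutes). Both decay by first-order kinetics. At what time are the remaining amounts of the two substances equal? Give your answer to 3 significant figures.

Set 336·(1/2)^(t/22) = 858·(1/2)^(t/10.3).
Taking log₂: log₂(336/858) = t·(1/22 − 1/10.3).
log₂(0.39161) = -1.3525; 1/22 − 1/10.3 = -0.051633.
t = -1.3525 / -0.051633 ≈ 26.195 minutes.

26.2 minutes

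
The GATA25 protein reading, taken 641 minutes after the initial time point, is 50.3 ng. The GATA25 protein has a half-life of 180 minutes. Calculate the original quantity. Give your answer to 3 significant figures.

Number of half-lives elapsed: n = 641/180 ≈ 3.5611.
A₀ = A × 2^n = 50.3 × 2^3.5611 = 50.3 × 11.803 ≈ 593.7 ng.

594 ng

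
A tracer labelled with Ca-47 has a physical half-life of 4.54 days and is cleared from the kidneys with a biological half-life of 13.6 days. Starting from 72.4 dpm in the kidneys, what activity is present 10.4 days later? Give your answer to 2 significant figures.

8.7 dpm

1/t_eff = 1/t_phys + 1/t_biol = 1/4.54 + 1/13.6 = 0.29379 per day.
t_eff = 4.54 × 13.6 / (4.54 + 13.6) ≈ 3.4037 days.
Remaining = 72.4 × (1/2)^(10.4/3.4037) = 72.4 × (1/2)^3.0555 ≈ 8.7087 dpm.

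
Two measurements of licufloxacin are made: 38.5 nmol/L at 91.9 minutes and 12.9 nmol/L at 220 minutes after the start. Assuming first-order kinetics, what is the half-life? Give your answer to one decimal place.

Over Δt = 220 − 91.9 = 128.1 minutes, the level fell by a factor of 38.5/12.9 ≈ 2.9845.
n = log₂(2.9845) ≈ 1.5775 half-lives, so t½ = 128.1/1.5775 ≈ 81.205 minutes.

81.2 minutes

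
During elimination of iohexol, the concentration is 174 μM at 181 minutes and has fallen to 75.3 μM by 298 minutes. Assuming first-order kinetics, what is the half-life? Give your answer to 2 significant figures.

97 minutes

Over Δt = 298 − 181 = 117 minutes, the level fell by a factor of 174/75.3 ≈ 2.3108.
n = log₂(2.3108) ≈ 1.2084 half-lives, so t½ = 117/1.2084 ≈ 96.825 minutes.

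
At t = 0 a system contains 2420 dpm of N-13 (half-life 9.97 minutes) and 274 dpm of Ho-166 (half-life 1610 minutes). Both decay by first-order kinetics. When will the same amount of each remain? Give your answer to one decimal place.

Set 2420·(1/2)^(t/9.97) = 274·(1/2)^(t/1610).
Taking log₂: log₂(2420/274) = t·(1/9.97 − 1/1610).
log₂(8.8321) = 3.1428; 1/9.97 − 1/1610 = 0.09968.
t = 3.1428 / 0.09968 ≈ 31.529 minutes.

31.5 minutes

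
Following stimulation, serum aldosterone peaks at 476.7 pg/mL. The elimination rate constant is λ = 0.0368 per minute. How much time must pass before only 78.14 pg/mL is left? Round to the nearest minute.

49 minutes

t½ = ln 2 / λ = 0.69315 / 0.0368 ≈ 18.836 minutes.
Fraction remaining = 78.14/476.7 ≈ 0.16392.
n = log₂(476.7/78.14) = ln(6.1006)/ln 2 ≈ 2.6089 half-lives.
t = n × t½ = 2.6089 × 18.836 ≈ 49.141 minutes.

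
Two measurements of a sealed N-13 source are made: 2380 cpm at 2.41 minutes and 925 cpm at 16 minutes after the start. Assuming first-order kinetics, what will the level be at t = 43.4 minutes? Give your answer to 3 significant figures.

Over Δt = 16 − 2.41 = 13.59 minutes, the level fell by a factor of 2380/925 ≈ 2.573.
n = log₂(2.573) ≈ 1.3634 half-lives, so t½ = 13.59/1.3634 ≈ 9.9675 minutes.
From t = 16 to t = 43.4: 925 × (1/2)^((43.4−16)/9.9675) ≈ 137.6 cpm.

138 cpm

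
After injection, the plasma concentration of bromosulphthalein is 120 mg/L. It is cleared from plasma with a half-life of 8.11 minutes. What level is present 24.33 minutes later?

15 mg/L

Elapsed time is 3 half-lives (24.33/8.11).
Each half-life halves the amount: 120 × (1/2)^3 = 120/8 = 15 mg/L.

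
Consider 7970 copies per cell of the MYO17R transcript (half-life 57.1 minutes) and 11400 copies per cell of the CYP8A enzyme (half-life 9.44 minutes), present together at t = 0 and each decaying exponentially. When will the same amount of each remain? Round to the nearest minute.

Set 7970·(1/2)^(t/57.1) = 11400·(1/2)^(t/9.44).
Taking log₂: log₂(7970/11400) = t·(1/57.1 − 1/9.44).
log₂(0.69912) = -0.51638; 1/57.1 − 1/9.44 = -0.088419.
t = -0.51638 / -0.088419 ≈ 5.8402 minutes.

6 minutes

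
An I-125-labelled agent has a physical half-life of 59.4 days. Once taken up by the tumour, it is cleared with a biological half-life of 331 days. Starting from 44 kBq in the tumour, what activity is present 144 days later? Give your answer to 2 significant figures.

6.1 kBq

1/t_eff = 1/t_phys + 1/t_biol = 1/59.4 + 1/331 = 0.019856 per day.
t_eff = 59.4 × 331 / (59.4 + 331) ≈ 50.362 days.
Remaining = 44 × (1/2)^(144/50.362) = 44 × (1/2)^2.8593 ≈ 6.0635 kBq.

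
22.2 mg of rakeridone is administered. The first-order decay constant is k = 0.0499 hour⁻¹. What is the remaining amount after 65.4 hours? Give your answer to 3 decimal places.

t½ = ln 2 / k = 0.69315 / 0.0499 ≈ 13.891 hours.
Number of half-lives: n = 65.4/13.891 ≈ 4.7082.
Remaining = 22.2 × (1/2)^4.7082 = 22.2 × 0.038256 ≈ 0.84928 mg.

0.849 mg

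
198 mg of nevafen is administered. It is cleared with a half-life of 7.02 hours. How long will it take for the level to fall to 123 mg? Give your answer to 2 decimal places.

4.82 hours

Fraction remaining = 123/198 ≈ 0.62121.
n = log₂(198/123) = ln(1.6098)/ln 2 ≈ 0.68684 half-lives.
t = n × t½ = 0.68684 × 7.02 ≈ 4.8216 hours.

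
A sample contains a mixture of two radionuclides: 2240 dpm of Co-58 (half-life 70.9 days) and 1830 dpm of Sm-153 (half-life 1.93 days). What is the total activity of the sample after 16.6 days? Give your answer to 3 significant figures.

Co-58: 2240 × (1/2)^(16.6/70.9) = 2240 × (1/2)^0.23413 ≈ 1904.4 dpm.
Sm-153: 1830 × (1/2)^(16.6/1.93) = 1830 × (1/2)^8.601 ≈ 4.7128 dpm.
Total = 1904.4 + 4.7128 ≈ 1909.2 dpm.

1910 dpm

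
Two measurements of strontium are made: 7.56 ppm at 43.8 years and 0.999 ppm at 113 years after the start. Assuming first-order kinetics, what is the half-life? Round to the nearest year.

24 years

Over Δt = 113 − 43.8 = 69.2 years, the level fell by a factor of 7.56/0.999 ≈ 7.5676.
n = log₂(7.5676) ≈ 2.9198 half-lives, so t½ = 69.2/2.9198 ≈ 23.7 years.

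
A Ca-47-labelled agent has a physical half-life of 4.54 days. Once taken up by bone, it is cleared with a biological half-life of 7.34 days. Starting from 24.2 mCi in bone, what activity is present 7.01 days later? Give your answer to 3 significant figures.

4.28 mCi

1/t_eff = 1/t_phys + 1/t_biol = 1/4.54 + 1/7.34 = 0.3565 per day.
t_eff = 4.54 × 7.34 / (4.54 + 7.34) ≈ 2.805 days.
Remaining = 24.2 × (1/2)^(7.01/2.805) = 24.2 × (1/2)^2.4991 ≈ 4.2807 mCi.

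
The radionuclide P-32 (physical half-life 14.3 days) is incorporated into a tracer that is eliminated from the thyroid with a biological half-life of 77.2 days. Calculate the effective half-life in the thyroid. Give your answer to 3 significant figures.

1/t_eff = 1/t_phys + 1/t_biol = 1/14.3 + 1/77.2 = 0.082883 per day.
t_eff = 14.3 × 77.2 / (14.3 + 77.2) ≈ 12.065 days.

12.1 days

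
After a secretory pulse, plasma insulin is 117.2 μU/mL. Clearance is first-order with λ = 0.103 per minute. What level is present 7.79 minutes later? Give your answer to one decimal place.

52.5 μU/mL

t½ = ln 2 / λ = 0.69315 / 0.103 ≈ 6.7296 minutes.
Number of half-lives: n = 7.79/6.7296 ≈ 1.1576.
Remaining = 117.2 × (1/2)^1.1576 = 117.2 × 0.44827 ≈ 52.537 μU/mL.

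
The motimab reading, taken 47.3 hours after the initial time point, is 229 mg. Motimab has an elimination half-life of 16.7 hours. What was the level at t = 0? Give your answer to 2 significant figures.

Number of half-lives elapsed: n = 47.3/16.7 ≈ 2.8323.
A₀ = A × 2^n = 229 × 2^2.8323 = 229 × 7.1223 ≈ 1631 mg.

1600 mg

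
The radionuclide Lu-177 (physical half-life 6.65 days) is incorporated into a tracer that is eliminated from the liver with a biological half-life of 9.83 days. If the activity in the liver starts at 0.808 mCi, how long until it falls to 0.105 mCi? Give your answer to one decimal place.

11.7 days

1/t_eff = 1/t_phys + 1/t_biol = 1/6.65 + 1/9.83 = 0.25211 per day.
t_eff = 6.65 × 9.83 / (6.65 + 9.83) ≈ 3.9666 days.
n = log₂(0.808/0.105) ≈ 2.944; t = 2.944 × 3.9666 ≈ 11.678 days.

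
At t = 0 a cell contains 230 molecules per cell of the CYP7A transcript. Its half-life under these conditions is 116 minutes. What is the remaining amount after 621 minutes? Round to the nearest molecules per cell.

Number of half-lives: n = 621/116 ≈ 5.3534.
Remaining = 230 × (1/2)^5.3534 = 230 × 0.02446 ≈ 5.6257 molecules per cell.

6 molecules per cell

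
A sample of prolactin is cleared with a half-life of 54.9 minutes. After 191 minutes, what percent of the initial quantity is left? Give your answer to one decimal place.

9.0%

n = 191/54.9 ≈ 3.4791 half-lives.
Fraction remaining = (1/2)^3.4791 ≈ 0.089681, i.e. 8.9681%.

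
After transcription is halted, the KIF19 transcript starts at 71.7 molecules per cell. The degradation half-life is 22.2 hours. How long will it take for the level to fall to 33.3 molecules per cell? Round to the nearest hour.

Fraction remaining = 33.3/71.7 ≈ 0.46444.
n = log₂(71.7/33.3) = ln(2.1532)/ln 2 ≈ 1.1065 half-lives.
t = n × t½ = 1.1065 × 22.2 ≈ 24.563 hours.

25 hours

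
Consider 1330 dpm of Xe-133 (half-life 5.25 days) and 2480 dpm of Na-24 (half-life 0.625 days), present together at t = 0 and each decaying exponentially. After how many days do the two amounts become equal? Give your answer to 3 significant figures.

0.638 days

Set 1330·(1/2)^(t/5.25) = 2480·(1/2)^(t/0.625).
Taking log₂: log₂(1330/2480) = t·(1/5.25 − 1/0.625).
log₂(0.53629) = -0.89891; 1/5.25 − 1/0.625 = -1.4095.
t = -0.89891 / -1.4095 ≈ 0.63774 days.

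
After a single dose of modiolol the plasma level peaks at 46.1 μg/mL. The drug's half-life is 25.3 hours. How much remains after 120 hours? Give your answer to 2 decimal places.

1.72 μg/mL

Number of half-lives: n = 120/25.3 ≈ 4.7431.
Remaining = 46.1 × (1/2)^4.7431 = 46.1 × 0.037341 ≈ 1.7214 μg/mL.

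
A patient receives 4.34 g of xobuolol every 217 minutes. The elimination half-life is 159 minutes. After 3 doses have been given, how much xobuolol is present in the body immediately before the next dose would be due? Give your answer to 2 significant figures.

2.6 g

The 3 doses were given 651, 434, 217 minutes ago.
Total = 4.34·(1/2)^(651/159) + 4.34·(1/2)^(434/159) + 4.34·(1/2)^(217/159)
      = 0.25408 + 0.65435 + 1.6852 ≈ 2.5936 g.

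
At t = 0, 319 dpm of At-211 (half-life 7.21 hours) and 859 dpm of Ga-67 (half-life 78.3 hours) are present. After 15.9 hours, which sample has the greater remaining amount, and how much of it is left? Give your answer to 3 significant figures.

At-211: 319 × (1/2)^2.2053 ≈ 69.173 dpm.
Ga-67: 859 × (1/2)^0.20307 ≈ 746.22 dpm.
Ga-67 has more remaining, at ≈ 746.22 dpm.

Ga-67, 746 dpm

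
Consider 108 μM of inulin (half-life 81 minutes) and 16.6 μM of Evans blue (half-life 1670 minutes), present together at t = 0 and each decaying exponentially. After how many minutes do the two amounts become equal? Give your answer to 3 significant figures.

Set 108·(1/2)^(t/81) = 16.6·(1/2)^(t/1670).
Taking log₂: log₂(108/16.6) = t·(1/81 − 1/1670).
log₂(6.506) = 2.7018; 1/81 − 1/1670 = 0.011747.
t = 2.7018 / 0.011747 ≈ 230 minutes.

230 minutes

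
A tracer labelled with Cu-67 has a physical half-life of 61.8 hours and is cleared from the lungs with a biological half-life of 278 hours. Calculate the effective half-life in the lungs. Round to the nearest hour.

51 hours

1/t_eff = 1/t_phys + 1/t_biol = 1/61.8 + 1/278 = 0.019778 per hour.
t_eff = 61.8 × 278 / (61.8 + 278) ≈ 50.56 hours.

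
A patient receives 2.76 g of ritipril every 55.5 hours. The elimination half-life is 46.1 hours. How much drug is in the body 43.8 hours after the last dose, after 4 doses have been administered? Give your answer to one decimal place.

2.4 g

The 4 doses were given 210.3, 154.8, 99.3, 43.8 hours ago.
Total = 2.76·(1/2)^(210.3/46.1) + 2.76·(1/2)^(154.8/46.1) + 2.76·(1/2)^(99.3/46.1) + 2.76·(1/2)^(43.8/46.1)
      = 0.11686 + 0.2692 + 0.62014 + 1.4286 ≈ 2.4348 g.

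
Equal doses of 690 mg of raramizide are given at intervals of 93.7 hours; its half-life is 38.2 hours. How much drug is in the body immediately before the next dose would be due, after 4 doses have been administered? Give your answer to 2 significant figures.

The 4 doses were given 374.8, 281.1, 187.4, 93.7 hours ago.
Total = 690·(1/2)^(374.8/38.2) + 690·(1/2)^(281.1/38.2) + 690·(1/2)^(187.4/38.2) + 690·(1/2)^(93.7/38.2)
      = 0.76787 + 4.2041 + 23.018 + 126.03 ≈ 154.02 mg.

150 mg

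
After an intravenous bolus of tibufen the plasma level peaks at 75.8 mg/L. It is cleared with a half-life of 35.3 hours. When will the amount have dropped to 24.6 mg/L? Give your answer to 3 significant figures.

Fraction remaining = 24.6/75.8 ≈ 0.32454.
n = log₂(75.8/24.6) = ln(3.0813)/ln 2 ≈ 1.6235 half-lives.
t = n × t½ = 1.6235 × 35.3 ≈ 57.311 hours.

57.3 hours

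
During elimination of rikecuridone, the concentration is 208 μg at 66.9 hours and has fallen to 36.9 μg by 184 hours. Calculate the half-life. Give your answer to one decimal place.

Over Δt = 184 − 66.9 = 117.1 hours, the level fell by a factor of 208/36.9 ≈ 5.6369.
n = log₂(5.6369) ≈ 2.4949 half-lives, so t½ = 117.1/2.4949 ≈ 46.936 hours.

46.9 hours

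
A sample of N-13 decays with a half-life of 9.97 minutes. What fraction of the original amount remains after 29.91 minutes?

n = 29.91/9.97 ≈ 3 half-lives.
Fraction remaining = (1/2)^3 ≈ 0.125.

0.125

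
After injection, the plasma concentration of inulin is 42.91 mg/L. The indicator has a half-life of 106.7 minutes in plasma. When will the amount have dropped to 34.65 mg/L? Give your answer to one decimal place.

32.9 minutes

Fraction remaining = 34.65/42.91 ≈ 0.8075.
n = log₂(42.91/34.65) = ln(1.2384)/ln 2 ≈ 0.30846 half-lives.
t = n × t½ = 0.30846 × 106.7 ≈ 32.913 minutes.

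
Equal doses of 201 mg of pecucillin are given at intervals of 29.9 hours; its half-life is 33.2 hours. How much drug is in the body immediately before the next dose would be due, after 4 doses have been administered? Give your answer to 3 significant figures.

213 mg

The 4 doses were given 119.6, 89.7, 59.8, 29.9 hours ago.
Total = 201·(1/2)^(119.6/33.2) + 201·(1/2)^(89.7/33.2) + 201·(1/2)^(59.8/33.2) + 201·(1/2)^(29.9/33.2)
      = 16.549 + 30.894 + 57.674 + 107.67 ≈ 212.78 mg.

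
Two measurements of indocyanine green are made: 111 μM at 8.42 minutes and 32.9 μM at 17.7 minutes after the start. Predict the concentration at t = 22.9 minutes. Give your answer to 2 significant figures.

17 μM

Over Δt = 17.7 − 8.42 = 9.28 minutes, the level fell by a factor of 111/32.9 ≈ 3.3739.
n = log₂(3.3739) ≈ 1.7544 half-lives, so t½ = 9.28/1.7544 ≈ 5.2896 minutes.
From t = 17.7 to t = 22.9: 32.9 × (1/2)^((22.9−17.7)/5.2896) ≈ 16.644 μM.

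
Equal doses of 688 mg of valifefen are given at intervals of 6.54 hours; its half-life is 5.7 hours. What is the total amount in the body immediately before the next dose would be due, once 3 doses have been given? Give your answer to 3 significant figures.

514 mg

The 3 doses were given 19.62, 13.08, 6.54 hours ago.
Total = 688·(1/2)^(19.62/5.7) + 688·(1/2)^(13.08/5.7) + 688·(1/2)^(6.54/5.7)
      = 63.301 + 140.22 + 310.6 ≈ 514.12 mg.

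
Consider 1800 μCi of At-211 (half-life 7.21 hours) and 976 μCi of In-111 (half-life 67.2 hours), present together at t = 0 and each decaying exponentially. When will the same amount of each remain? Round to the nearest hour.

7 hours

Set 1800·(1/2)^(t/7.21) = 976·(1/2)^(t/67.2).
Taking log₂: log₂(1800/976) = t·(1/7.21 − 1/67.2).
log₂(1.8443) = 0.88304; 1/7.21 − 1/67.2 = 0.12382.
t = 0.88304 / 0.12382 ≈ 7.1319 hours.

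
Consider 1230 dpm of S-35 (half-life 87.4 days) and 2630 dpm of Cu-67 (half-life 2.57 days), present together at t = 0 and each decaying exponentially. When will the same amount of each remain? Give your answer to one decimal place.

2.9 days

Set 1230·(1/2)^(t/87.4) = 2630·(1/2)^(t/2.57).
Taking log₂: log₂(1230/2630) = t·(1/87.4 − 1/2.57).
log₂(0.46768) = -1.0964; 1/87.4 − 1/2.57 = -0.37766.
t = -1.0964 / -0.37766 ≈ 2.9031 days.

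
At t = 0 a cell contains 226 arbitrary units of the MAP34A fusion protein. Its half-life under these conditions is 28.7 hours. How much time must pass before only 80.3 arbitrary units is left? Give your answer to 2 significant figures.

Fraction remaining = 80.3/226 ≈ 0.35531.
n = log₂(226/80.3) = ln(2.8144)/ln 2 ≈ 1.4929 half-lives.
t = n × t½ = 1.4929 × 28.7 ≈ 42.845 hours.

43 hours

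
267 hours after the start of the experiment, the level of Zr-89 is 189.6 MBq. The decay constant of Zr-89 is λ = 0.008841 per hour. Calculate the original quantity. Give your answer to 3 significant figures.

2010 MBq

t½ = ln 2 / λ = 0.69315 / 0.008841 ≈ 78.401 hours.
Number of half-lives elapsed: n = 267/78.401 ≈ 3.4055.
A₀ = A × 2^n = 189.6 × 2^3.4055 = 189.6 × 10.597 ≈ 2009.1 MBq.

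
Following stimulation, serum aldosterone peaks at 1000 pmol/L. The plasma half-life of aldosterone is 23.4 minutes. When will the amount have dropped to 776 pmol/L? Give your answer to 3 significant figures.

Fraction remaining = 776/1000 ≈ 0.776.
n = log₂(1000/776) = ln(1.2887)/ln 2 ≈ 0.36587 half-lives.
t = n × t½ = 0.36587 × 23.4 ≈ 8.5614 minutes.

8.56 minutes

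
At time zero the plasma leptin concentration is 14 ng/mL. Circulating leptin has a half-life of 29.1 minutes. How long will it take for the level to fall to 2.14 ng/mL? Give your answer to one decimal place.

78.9 minutes

Fraction remaining = 2.14/14 ≈ 0.15286.
n = log₂(14/2.14) = ln(6.5421)/ln 2 ≈ 2.7097 half-lives.
t = n × t½ = 2.7097 × 29.1 ≈ 78.854 minutes.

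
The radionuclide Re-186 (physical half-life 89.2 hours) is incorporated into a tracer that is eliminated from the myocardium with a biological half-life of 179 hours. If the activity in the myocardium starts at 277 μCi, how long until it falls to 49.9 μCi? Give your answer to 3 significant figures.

1/t_eff = 1/t_phys + 1/t_biol = 1/89.2 + 1/179 = 0.016797 per hour.
t_eff = 89.2 × 179 / (89.2 + 179) ≈ 59.533 hours.
n = log₂(277/49.9) ≈ 2.4728; t = 2.4728 × 59.533 ≈ 147.21 hours.

147 hours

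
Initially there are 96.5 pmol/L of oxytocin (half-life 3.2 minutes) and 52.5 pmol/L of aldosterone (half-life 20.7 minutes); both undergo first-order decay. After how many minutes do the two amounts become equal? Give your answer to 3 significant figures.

3.32 minutes

Set 96.5·(1/2)^(t/3.2) = 52.5·(1/2)^(t/20.7).
Taking log₂: log₂(96.5/52.5) = t·(1/3.2 − 1/20.7).
log₂(1.8381) = 0.87821; 1/3.2 − 1/20.7 = 0.26419.
t = 0.87821 / 0.26419 ≈ 3.3242 minutes.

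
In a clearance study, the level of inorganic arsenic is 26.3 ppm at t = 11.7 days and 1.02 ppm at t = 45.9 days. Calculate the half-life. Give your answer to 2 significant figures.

7.3 days

Over Δt = 45.9 − 11.7 = 34.2 days, the level fell by a factor of 26.3/1.02 ≈ 25.784.
n = log₂(25.784) ≈ 4.6884 half-lives, so t½ = 34.2/4.6884 ≈ 7.2946 days.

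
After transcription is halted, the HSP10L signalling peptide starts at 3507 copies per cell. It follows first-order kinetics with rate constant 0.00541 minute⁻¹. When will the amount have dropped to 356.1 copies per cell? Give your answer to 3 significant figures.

t½ = ln 2 / λ = 0.69315 / 0.00541 ≈ 128.12 minutes.
Fraction remaining = 356.1/3507 ≈ 0.10154.
n = log₂(3507/356.1) = ln(9.8484)/ln 2 ≈ 3.2999 half-lives.
t = n × t½ = 3.2999 × 128.12 ≈ 422.79 minutes.

423 minutes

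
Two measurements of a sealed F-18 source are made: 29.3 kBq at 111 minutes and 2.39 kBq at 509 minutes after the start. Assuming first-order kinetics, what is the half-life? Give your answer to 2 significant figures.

110 minutes

Over Δt = 509 − 111 = 398 minutes, the level fell by a factor of 29.3/2.39 ≈ 12.259.
n = log₂(12.259) ≈ 3.6158 half-lives, so t½ = 398/3.6158 ≈ 110.07 minutes.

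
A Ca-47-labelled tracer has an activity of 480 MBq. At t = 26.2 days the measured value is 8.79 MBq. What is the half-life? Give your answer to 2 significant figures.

A/A₀ = 8.79/480 ≈ 0.018312.
n = log₂(54.608) ≈ 5.771 half-lives elapsed in 26.2 days.
t½ = 26.2/5.771 ≈ 4.5399 days.

4.5 days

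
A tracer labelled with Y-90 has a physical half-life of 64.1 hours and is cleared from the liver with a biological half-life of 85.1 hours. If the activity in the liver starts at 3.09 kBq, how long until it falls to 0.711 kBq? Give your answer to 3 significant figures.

77.5 hours

1/t_eff = 1/t_phys + 1/t_biol = 1/64.1 + 1/85.1 = 0.027352 per hour.
t_eff = 64.1 × 85.1 / (64.1 + 85.1) ≈ 36.561 hours.
n = log₂(3.09/0.711) ≈ 2.1197; t = 2.1197 × 36.561 ≈ 77.498 hours.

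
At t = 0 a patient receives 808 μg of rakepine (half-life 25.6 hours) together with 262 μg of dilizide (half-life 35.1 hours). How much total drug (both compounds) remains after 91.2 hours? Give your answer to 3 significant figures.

rakepine: 808 × (1/2)^(91.2/25.6) = 808 × (1/2)^3.5625 ≈ 68.39 μg.
dilizide: 262 × (1/2)^(91.2/35.1) = 262 × (1/2)^2.5983 ≈ 43.265 μg.
Total = 68.39 + 43.265 ≈ 111.66 μg.

112 μg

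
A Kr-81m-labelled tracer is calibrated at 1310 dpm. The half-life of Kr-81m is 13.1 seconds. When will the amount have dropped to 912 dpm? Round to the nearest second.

Fraction remaining = 912/1310 ≈ 0.69618.
n = log₂(1310/912) = ln(1.4364)/ln 2 ≈ 0.52246 half-lives.
t = n × t½ = 0.52246 × 13.1 ≈ 6.8442 seconds.

7 seconds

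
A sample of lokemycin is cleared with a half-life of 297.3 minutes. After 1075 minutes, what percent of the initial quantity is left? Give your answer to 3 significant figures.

8.16%

n = 1075/297.3 ≈ 3.6159 half-lives.
Fraction remaining = (1/2)^3.6159 ≈ 0.081567, i.e. 8.1567%.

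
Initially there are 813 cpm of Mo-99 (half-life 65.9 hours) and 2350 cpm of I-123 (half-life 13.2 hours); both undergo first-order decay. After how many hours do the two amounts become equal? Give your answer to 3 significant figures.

25.3 hours

Set 813·(1/2)^(t/65.9) = 2350·(1/2)^(t/13.2).
Taking log₂: log₂(813/2350) = t·(1/65.9 − 1/13.2).
log₂(0.34596) = -1.5313; 1/65.9 − 1/13.2 = -0.060583.
t = -1.5313 / -0.060583 ≈ 25.277 hours.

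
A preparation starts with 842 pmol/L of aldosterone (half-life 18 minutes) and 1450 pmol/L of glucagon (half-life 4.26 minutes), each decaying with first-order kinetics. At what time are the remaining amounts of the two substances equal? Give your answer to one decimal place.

4.4 minutes

Set 842·(1/2)^(t/18) = 1450·(1/2)^(t/4.26).
Taking log₂: log₂(842/1450) = t·(1/18 − 1/4.26).
log₂(0.58069) = -0.78416; 1/18 − 1/4.26 = -0.17919.
t = -0.78416 / -0.17919 ≈ 4.3762 minutes.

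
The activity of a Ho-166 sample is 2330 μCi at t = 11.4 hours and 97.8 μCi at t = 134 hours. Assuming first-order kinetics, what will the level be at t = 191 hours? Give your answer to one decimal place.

Over Δt = 134 − 11.4 = 122.6 hours, the level fell by a factor of 2330/97.8 ≈ 23.824.
n = log₂(23.824) ≈ 4.5744 half-lives, so t½ = 122.6/4.5744 ≈ 26.802 hours.
From t = 134 to t = 191: 97.8 × (1/2)^((191−134)/26.802) ≈ 22.394 μCi.

22.4 μCi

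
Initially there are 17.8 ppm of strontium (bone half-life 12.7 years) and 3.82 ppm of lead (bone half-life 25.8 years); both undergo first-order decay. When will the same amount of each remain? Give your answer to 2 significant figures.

Set 17.8·(1/2)^(t/12.7) = 3.82·(1/2)^(t/25.8).
Taking log₂: log₂(17.8/3.82) = t·(1/12.7 − 1/25.8).
log₂(4.6597) = 2.2202; 1/12.7 − 1/25.8 = 0.03998.
t = 2.2202 / 0.03998 ≈ 55.533 years.

56 years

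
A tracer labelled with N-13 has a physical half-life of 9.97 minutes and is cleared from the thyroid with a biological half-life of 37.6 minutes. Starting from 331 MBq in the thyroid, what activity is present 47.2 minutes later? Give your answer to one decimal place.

5.2 MBq

1/t_eff = 1/t_phys + 1/t_biol = 1/9.97 + 1/37.6 = 0.1269 per minute.
t_eff = 9.97 × 37.6 / (9.97 + 37.6) ≈ 7.8804 minutes.
Remaining = 331 × (1/2)^(47.2/7.8804) = 331 × (1/2)^5.9895 ≈ 5.2096 MBq.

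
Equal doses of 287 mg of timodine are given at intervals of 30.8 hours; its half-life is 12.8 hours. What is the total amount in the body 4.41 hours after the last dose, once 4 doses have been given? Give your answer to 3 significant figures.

278 mg

The 4 doses were given 96.81, 66.01, 35.21, 4.41 hours ago.
Total = 287·(1/2)^(96.81/12.8) + 287·(1/2)^(66.01/12.8) + 287·(1/2)^(35.21/12.8) + 287·(1/2)^(4.41/12.8)
      = 1.5174 + 8.0438 + 42.64 + 226.03 ≈ 278.23 mg.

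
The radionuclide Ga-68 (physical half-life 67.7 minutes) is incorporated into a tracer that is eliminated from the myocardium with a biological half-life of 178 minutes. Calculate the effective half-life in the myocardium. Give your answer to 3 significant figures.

1/t_eff = 1/t_phys + 1/t_biol = 1/67.7 + 1/178 = 0.020389 per minute.
t_eff = 67.7 × 178 / (67.7 + 178) ≈ 49.046 minutes.

49.0 minutes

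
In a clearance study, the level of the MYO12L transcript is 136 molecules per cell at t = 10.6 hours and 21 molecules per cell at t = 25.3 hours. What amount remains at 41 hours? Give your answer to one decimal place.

Over Δt = 25.3 − 10.6 = 14.7 hours, the level fell by a factor of 136/21 ≈ 6.4762.
n = log₂(6.4762) ≈ 2.6951 half-lives, so t½ = 14.7/2.6951 ≈ 5.4543 hours.
From t = 25.3 to t = 41: 21 × (1/2)^((41−25.3)/5.4543) ≈ 2.8557 molecules per cell.

2.9 molecules per cell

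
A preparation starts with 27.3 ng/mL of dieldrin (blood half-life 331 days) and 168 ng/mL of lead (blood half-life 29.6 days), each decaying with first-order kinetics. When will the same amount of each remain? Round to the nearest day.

Set 27.3·(1/2)^(t/331) = 168·(1/2)^(t/29.6).
Taking log₂: log₂(27.3/168) = t·(1/331 − 1/29.6).
log₂(0.1625) = -2.6215; 1/331 − 1/29.6 = -0.030763.
t = -2.6215 / -0.030763 ≈ 85.217 days.

85 days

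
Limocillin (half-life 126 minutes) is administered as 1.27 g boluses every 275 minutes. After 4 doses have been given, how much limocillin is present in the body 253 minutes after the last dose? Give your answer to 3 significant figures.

0.404 g

The 4 doses were given 1078, 803, 528, 253 minutes ago.
Total = 1.27·(1/2)^(1078/126) + 1.27·(1/2)^(803/126) + 1.27·(1/2)^(528/126) + 1.27·(1/2)^(253/126)
      = 0.0033754 + 0.015323 + 0.069558 + 0.31576 ≈ 0.40401 g.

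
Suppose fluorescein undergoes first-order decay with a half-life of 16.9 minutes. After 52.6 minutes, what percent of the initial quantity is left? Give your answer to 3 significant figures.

11.6%

n = 52.6/16.9 ≈ 3.1124 half-lives.
Fraction remaining = (1/2)^3.1124 ≈ 0.11563, i.e. 11.563%.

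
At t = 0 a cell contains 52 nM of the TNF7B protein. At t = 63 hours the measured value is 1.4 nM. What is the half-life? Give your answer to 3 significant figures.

A/A₀ = 1.4/52 ≈ 0.026923.
n = log₂(37.143) ≈ 5.215 half-lives elapsed in 63 hours.
t½ = 63/5.215 ≈ 12.081 hours.

12.1 hours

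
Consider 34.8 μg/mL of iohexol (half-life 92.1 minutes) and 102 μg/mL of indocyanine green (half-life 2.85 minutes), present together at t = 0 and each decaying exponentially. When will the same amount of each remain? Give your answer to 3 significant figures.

4.56 minutes

Set 34.8·(1/2)^(t/92.1) = 102·(1/2)^(t/2.85).
Taking log₂: log₂(34.8/102) = t·(1/92.1 − 1/2.85).
log₂(0.34118) = -1.5514; 1/92.1 − 1/2.85 = -0.34002.
t = -1.5514 / -0.34002 ≈ 4.5627 minutes.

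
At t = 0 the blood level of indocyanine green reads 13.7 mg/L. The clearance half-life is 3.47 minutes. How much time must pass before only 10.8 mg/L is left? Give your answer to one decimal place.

1.2 minutes

Fraction remaining = 10.8/13.7 ≈ 0.78832.
n = log₂(13.7/10.8) = ln(1.2685)/ln 2 ≈ 0.34314 half-lives.
t = n × t½ = 0.34314 × 3.47 ≈ 1.1907 minutes.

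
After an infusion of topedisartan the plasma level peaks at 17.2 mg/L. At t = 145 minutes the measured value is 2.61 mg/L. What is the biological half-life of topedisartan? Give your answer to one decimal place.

53.3 minutes

A/A₀ = 2.61/17.2 ≈ 0.15174.
n = log₂(6.59) ≈ 2.7203 half-lives elapsed in 145 minutes.
t½ = 145/2.7203 ≈ 53.303 minutes.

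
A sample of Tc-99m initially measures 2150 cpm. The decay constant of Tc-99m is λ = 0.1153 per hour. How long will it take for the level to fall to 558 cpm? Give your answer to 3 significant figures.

t½ = ln 2 / λ = 0.69315 / 0.1153 ≈ 6.0117 hours.
Fraction remaining = 558/2150 ≈ 0.25953.
n = log₂(2150/558) = ln(3.853)/ln 2 ≈ 1.946 half-lives.
t = n × t½ = 1.946 × 6.0117 ≈ 11.699 hours.

11.7 hours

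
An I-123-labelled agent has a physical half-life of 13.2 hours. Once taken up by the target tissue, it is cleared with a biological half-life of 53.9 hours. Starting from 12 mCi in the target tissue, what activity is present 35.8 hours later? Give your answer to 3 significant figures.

1.16 mCi

1/t_eff = 1/t_phys + 1/t_biol = 1/13.2 + 1/53.9 = 0.09431 per hour.
t_eff = 13.2 × 53.9 / (13.2 + 53.9) ≈ 10.603 hours.
Remaining = 12 × (1/2)^(35.8/10.603) = 12 × (1/2)^3.3763 ≈ 1.1556 mCi.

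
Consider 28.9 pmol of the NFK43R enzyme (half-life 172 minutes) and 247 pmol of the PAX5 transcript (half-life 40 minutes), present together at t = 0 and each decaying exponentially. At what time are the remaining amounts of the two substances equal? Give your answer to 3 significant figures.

Set 28.9·(1/2)^(t/172) = 247·(1/2)^(t/40).
Taking log₂: log₂(28.9/247) = t·(1/172 − 1/40).
log₂(0.117) = -3.0954; 1/172 − 1/40 = -0.019186.
t = -3.0954 / -0.019186 ≈ 161.33 minutes.

161 minutes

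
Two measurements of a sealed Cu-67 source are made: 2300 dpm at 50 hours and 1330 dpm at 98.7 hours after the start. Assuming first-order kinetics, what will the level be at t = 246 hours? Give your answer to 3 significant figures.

Over Δt = 98.7 − 50 = 48.7 hours, the level fell by a factor of 2300/1330 ≈ 1.7293.
n = log₂(1.7293) ≈ 0.79021 half-lives, so t½ = 48.7/0.79021 ≈ 61.629 hours.
From t = 98.7 to t = 246: 1330 × (1/2)^((246−98.7)/61.629) ≈ 253.72 dpm.

254 dpm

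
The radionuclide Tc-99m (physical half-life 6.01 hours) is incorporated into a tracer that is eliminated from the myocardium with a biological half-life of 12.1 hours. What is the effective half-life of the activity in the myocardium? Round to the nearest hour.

4 hours

1/t_eff = 1/t_phys + 1/t_biol = 1/6.01 + 1/12.1 = 0.24903 per hour.
t_eff = 6.01 × 12.1 / (6.01 + 12.1) ≈ 4.0155 hours.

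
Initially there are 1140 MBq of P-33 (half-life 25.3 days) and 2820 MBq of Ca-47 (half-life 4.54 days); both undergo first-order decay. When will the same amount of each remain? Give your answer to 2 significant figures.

7.2 days

Set 1140·(1/2)^(t/25.3) = 2820·(1/2)^(t/4.54).
Taking log₂: log₂(1140/2820) = t·(1/25.3 − 1/4.54).
log₂(0.40426) = -1.3067; 1/25.3 − 1/4.54 = -0.18074.
t = -1.3067 / -0.18074 ≈ 7.2296 days.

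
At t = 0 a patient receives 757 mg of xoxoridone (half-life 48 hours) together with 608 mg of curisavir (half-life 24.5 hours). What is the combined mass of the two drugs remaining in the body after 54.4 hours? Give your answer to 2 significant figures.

480 mg

xoxoridone: 757 × (1/2)^(54.4/48) = 757 × (1/2)^1.1333 ≈ 345.09 mg.
curisavir: 608 × (1/2)^(54.4/24.5) = 608 × (1/2)^2.2204 ≈ 130.47 mg.
Total = 345.09 + 130.47 ≈ 475.55 mg.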